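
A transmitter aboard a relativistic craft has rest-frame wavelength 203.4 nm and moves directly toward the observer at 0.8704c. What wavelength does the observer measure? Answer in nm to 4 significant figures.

Relativistic Doppler: λ_obs = λ_src √((1−β)/(1+β))
= 203.4 × √(0.129600/1.87040) = 203.4 × 0.263230 = 53.54 nm

λ_obs ≈ 53.54 nm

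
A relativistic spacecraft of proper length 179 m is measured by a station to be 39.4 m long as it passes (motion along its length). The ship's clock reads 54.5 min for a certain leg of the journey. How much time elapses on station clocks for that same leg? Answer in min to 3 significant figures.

Length contraction ⇒ γ = L₀/L = 179/39.4 = 4.5431
Time dilation: Δt = γτ₀ = 4.5431 × 54.5 min = 248 min

Δt ≈ 248 min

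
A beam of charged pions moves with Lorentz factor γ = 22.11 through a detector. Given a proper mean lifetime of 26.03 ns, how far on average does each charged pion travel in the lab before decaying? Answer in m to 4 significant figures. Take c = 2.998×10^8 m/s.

β = √(1 − 1/γ²) = √(1 − 1/22.11²) = 0.998977
Dilated lifetime: Δt = γτ₀ = 22.11 × 26.03 ns = 575.523 ns
d = vΔt = 0.998977c × 575.523 ns = 2.99493×10^8 m/s × 5.75523×10^-7 s = 172.4 m

d ≈ 172.4 m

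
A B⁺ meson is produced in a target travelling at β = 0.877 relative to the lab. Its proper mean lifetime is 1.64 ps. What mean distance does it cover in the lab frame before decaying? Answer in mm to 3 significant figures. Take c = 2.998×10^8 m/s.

γ = 1/√(1 − 0.877²) = 2.0812
Dilated lifetime: Δt = γτ₀ = 2.0812 × 1.64 ps = 3.4132 ps
d = vΔt = 0.877c × 3.4132 ps = 2.6292×10^8 m/s × 3.4132×10^-12 s = 0.897 mm

d ≈ 0.897 mm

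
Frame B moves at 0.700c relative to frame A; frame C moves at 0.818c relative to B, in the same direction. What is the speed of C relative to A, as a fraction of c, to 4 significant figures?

Compose boost 2: (0.818 + 0.700)/(1 + 0.818×0.700) = 1.518/1.57260 = 0.9653

u ≈ 0.9653c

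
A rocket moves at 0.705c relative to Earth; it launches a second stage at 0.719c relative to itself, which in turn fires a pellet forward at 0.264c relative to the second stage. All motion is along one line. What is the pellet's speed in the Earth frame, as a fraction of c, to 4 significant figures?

Compose boost 2: (0.719 + 0.705)/(1 + 0.719×0.705) = 1.424/1.50690 = 0.944990
Compose boost 3: (0.264 + 0.944990)/(1 + 0.264×0.944990) = 1.20899/1.24948 = 0.9676

u ≈ 0.9676c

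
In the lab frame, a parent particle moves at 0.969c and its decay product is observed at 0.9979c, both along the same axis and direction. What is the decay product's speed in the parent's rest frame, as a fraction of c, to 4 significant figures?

u' ≈ 0.8748c

Inverse velocity addition: u' = (u − v)/(1 − uv/c²)
= (0.9979 − 0.969)/(1 − 0.9979×0.969) = 0.02890/0.0330349 = 0.8748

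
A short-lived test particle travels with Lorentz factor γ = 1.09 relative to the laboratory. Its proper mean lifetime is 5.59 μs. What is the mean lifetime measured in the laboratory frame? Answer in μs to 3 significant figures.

Δt ≈ 6.09 μs

γ = 1.09 (given)
Time dilation: Δt = γτ₀ = 1.09 × 5.59 μs = 6.09 μs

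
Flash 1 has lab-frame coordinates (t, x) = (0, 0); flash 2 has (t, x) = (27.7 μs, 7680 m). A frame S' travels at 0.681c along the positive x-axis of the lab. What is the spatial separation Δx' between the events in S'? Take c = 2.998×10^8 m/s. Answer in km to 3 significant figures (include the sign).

γ = 1/√(1 − 0.681²) = 1.3656
Δx' = γ(Δx − vΔt) = 1.3656 × (7680 m − 0.681×(2.998×10^8 m/s)×27.7×10^-6 s)
= 1.3656 × (2024.7 m) = 2.76 km

Δx' ≈ 2.76 km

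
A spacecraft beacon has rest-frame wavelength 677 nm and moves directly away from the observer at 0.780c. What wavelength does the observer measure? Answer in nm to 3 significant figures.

λ_obs ≈ 1930 nm

Relativistic Doppler: λ_obs = λ_src √((1+β)/(1−β))
= 677 × √(1.7800/0.22000) = 677 × 2.8445 = 1930 nm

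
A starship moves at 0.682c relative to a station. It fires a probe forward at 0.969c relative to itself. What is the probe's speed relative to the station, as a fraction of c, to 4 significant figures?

Relativistic velocity addition: u = (u' + v)/(1 + u'v/c²)
= (0.969 + 0.682)/(1 + 0.969×0.682) = 1.651/1.66086 = 0.9941

u ≈ 0.9941c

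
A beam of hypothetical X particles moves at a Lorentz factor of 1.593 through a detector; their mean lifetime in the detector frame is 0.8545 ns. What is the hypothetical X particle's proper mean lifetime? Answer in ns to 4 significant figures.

γ = 1.593 (given)
Proper time: τ₀ = Δt/γ = 0.8545/1.593 = 0.5364 ns

τ₀ ≈ 0.5364 ns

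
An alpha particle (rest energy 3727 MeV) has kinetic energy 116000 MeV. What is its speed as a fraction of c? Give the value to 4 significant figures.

β ≈ 0.9995

γ = 1 + K/(m₀c²) = 1 + 116000/3727 = 32.1242
β = √(1 − 1/γ²) = 0.9995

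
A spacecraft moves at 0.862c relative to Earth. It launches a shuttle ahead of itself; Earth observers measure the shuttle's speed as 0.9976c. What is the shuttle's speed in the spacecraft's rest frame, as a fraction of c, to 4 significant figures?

Inverse velocity addition: u' = (u − v)/(1 − uv/c²)
= (0.9976 − 0.862)/(1 − 0.9976×0.862) = 0.1356/0.140069 = 0.9681

u' ≈ 0.9681c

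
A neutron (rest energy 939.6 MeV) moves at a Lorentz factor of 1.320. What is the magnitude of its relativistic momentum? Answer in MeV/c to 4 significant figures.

p ≈ 809.6 MeV/c

β = √(1 − 1/γ²) = √(1 − 1/1.320²) = 0.652747
p = γβm₀c = 1.320 × 0.652747 × 939.6 MeV/c = 809.6 MeV/c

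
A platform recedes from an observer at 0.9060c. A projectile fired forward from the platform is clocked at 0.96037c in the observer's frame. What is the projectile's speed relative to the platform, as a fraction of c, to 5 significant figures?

u' ≈ 0.41854c

Inverse velocity addition: u' = (u − v)/(1 − uv/c²)
= (0.96037 − 0.9060)/(1 − 0.96037×0.9060) = 0.054370/0.1299048 = 0.41854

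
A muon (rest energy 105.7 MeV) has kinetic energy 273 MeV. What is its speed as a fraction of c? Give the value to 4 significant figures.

γ = 1 + K/(m₀c²) = 1 + 273/105.7 = 3.58278
β = √(1 − 1/γ²) = 0.9603

β ≈ 0.9603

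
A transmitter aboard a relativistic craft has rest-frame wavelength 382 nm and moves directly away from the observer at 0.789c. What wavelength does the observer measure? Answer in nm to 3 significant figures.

λ_obs ≈ 1110 nm

Relativistic Doppler: λ_obs = λ_src √((1+β)/(1−β))
= 382 × √(1.7890/0.21100) = 382 × 2.9118 = 1110 nm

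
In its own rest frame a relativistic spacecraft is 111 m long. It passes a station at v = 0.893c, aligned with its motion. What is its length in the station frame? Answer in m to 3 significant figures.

L ≈ 50.0 m

γ = 1/√(1 − 0.893²) = 2.2219
Length contraction: L = L₀/γ = 111/2.2219 = 50.0 m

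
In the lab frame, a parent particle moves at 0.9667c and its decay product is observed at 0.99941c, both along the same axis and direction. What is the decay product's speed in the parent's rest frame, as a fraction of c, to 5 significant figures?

u' ≈ 0.96574c

Inverse velocity addition: u' = (u − v)/(1 − uv/c²)
= (0.99941 − 0.9667)/(1 − 0.99941×0.9667) = 0.032710/0.03387035 = 0.96574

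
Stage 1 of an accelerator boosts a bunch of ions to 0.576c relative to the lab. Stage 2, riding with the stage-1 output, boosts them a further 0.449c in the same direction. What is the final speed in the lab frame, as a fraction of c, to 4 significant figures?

u ≈ 0.8144c

Compose boost 2: (0.449 + 0.576)/(1 + 0.449×0.576) = 1.025/1.25862 = 0.8144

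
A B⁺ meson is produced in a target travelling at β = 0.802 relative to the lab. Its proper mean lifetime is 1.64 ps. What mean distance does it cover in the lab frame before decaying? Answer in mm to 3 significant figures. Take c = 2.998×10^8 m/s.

γ = 1/√(1 − 0.802²) = 1.6741
Dilated lifetime: Δt = γτ₀ = 1.6741 × 1.64 ps = 2.7456 ps
d = vΔt = 0.802c × 2.7456 ps = 2.4044×10^8 m/s × 2.7456×10^-12 s = 0.660 mm

d ≈ 0.660 mm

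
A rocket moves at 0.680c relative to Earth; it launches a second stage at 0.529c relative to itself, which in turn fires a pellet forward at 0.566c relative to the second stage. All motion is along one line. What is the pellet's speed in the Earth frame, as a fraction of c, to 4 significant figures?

Compose boost 2: (0.529 + 0.680)/(1 + 0.529×0.680) = 1.209/1.35972 = 0.889154
Compose boost 3: (0.566 + 0.889154)/(1 + 0.566×0.889154) = 1.45515/1.50326 = 0.9680

u ≈ 0.9680c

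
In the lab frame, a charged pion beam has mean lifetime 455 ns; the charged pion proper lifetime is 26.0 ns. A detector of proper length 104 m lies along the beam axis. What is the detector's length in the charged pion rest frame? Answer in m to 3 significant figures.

L ≈ 5.94 m

Time dilation ⇒ γ = Δt/τ₀ = 455/26.0 = 17.500
Length contraction: L = L₀/γ = 104/17.500 = 5.94 m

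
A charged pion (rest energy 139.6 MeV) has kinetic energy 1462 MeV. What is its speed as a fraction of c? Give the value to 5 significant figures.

γ = 1 + K/(m₀c²) = 1 + 1462/139.6 = 11.47278
β = √(1 − 1/γ²) = 0.99619

β ≈ 0.99619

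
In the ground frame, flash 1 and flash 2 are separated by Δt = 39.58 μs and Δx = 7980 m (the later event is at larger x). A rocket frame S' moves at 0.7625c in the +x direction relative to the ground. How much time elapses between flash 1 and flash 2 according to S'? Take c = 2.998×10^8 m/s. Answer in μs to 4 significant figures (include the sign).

Δt' ≈ 29.81 μs

γ = 1/√(1 − 0.7625²) = 1.54562
Δt' = γ(Δt − vΔx/c²) = 1.54562 × (39.58 μs − 0.7625×7980 m / (2.998×10^8 m/s))
= 1.54562 × (19.2840 μs) = 29.81 μs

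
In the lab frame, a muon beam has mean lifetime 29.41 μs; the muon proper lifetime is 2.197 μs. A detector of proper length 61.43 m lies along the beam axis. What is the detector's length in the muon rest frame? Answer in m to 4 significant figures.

Time dilation ⇒ γ = Δt/τ₀ = 29.41/2.197 = 13.3864
Length contraction: L = L₀/γ = 61.43/13.3864 = 4.589 m

L ≈ 4.589 m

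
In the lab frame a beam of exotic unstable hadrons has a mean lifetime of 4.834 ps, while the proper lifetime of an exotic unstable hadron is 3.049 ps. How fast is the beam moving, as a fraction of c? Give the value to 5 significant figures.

γ = Δt/τ₀ = 4.834/3.049 = 1.585438
β = √(1 − 1/γ²) = √(1 − 1/1.585438²) = 0.77599

β ≈ 0.77599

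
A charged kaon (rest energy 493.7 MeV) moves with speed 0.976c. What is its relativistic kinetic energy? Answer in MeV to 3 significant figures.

K ≈ 1770 MeV

γ = 1/√(1 − 0.976²) = 4.5920
K = (γ − 1)m₀c² = (4.5920 − 1) × 493.7 MeV = 3.5920 × 493.7 MeV = 1770 MeV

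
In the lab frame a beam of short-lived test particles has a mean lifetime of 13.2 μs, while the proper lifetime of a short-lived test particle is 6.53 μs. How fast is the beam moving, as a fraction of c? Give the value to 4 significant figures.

β ≈ 0.8691

γ = Δt/τ₀ = 13.2/6.53 = 2.02144
β = √(1 − 1/γ²) = √(1 − 1/2.02144²) = 0.8691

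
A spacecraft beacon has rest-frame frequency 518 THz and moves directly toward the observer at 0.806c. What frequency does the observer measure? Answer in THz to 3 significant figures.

f_obs ≈ 1580 THz

Relativistic Doppler: f_obs = f_src √((1+β)/(1−β))
= 518 × √(1.8060/0.19400) = 518 × 3.0511 = 1580 THz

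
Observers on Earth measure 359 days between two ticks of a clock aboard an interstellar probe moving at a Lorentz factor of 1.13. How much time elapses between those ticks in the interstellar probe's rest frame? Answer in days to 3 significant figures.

γ = 1.13 (given)
Proper time: τ₀ = Δt/γ = 359/1.13 = 318 days

τ₀ ≈ 318 days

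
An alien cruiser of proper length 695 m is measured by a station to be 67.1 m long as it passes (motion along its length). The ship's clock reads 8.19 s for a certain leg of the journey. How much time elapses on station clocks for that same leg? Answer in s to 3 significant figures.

Δt ≈ 84.8 s

Length contraction ⇒ γ = L₀/L = 695/67.1 = 10.358
Time dilation: Δt = γτ₀ = 10.358 × 8.19 s = 84.8 s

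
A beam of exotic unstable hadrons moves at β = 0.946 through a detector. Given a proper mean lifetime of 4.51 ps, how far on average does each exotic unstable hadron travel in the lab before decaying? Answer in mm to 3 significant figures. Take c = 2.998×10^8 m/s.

d ≈ 3.95 mm

γ = 1/√(1 − 0.946²) = 3.0848
Dilated lifetime: Δt = γτ₀ = 3.0848 × 4.51 ps = 13.913 ps
d = vΔt = 0.946c × 13.913 ps = 2.8361×10^8 m/s × 1.3913×10^-11 s = 3.95 mm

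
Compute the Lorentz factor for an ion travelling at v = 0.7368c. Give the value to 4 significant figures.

γ = 1/√(1 − β²) = 1/√(1 − 0.7368²) = 1/√(0.457126) = 1.479

γ ≈ 1.479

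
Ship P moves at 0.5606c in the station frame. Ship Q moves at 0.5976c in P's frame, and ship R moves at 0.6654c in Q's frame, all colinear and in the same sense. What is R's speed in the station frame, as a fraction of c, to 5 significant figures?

Compose boost 2: (0.5976 + 0.5606)/(1 + 0.5976×0.5606) = 1.1582/1.335015 = 0.8675561
Compose boost 3: (0.6654 + 0.8675561)/(1 + 0.6654×0.8675561) = 1.532956/1.577272 = 0.97190

u ≈ 0.97190c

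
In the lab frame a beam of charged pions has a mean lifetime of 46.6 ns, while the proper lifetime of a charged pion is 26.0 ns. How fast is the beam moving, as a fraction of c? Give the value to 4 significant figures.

γ = Δt/τ₀ = 46.6/26.0 = 1.79231
β = √(1 − 1/γ²) = √(1 − 1/1.79231²) = 0.8299

β ≈ 0.8299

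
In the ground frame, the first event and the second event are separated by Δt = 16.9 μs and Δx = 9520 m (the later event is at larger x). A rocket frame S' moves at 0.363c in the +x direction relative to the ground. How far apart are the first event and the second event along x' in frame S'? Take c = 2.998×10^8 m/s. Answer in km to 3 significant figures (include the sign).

γ = 1/√(1 − 0.363²) = 1.0732
Δx' = γ(Δx − vΔt) = 1.0732 × (9520 m − 0.363×(2.998×10^8 m/s)×16.9×10^-6 s)
= 1.0732 × (7680.8 m) = 8.24 km

Δx' ≈ 8.24 km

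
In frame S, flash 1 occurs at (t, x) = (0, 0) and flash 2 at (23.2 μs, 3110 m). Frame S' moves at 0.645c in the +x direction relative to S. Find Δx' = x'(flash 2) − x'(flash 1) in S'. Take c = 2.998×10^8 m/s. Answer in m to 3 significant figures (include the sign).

γ = 1/√(1 − 0.645²) = 1.3086
Δx' = γ(Δx − vΔt) = 1.3086 × (3110 m − 0.645×(2.998×10^8 m/s)×23.2×10^-6 s)
= 1.3086 × (-1376.2 m) = -1800 m

Δx' ≈ -1800 m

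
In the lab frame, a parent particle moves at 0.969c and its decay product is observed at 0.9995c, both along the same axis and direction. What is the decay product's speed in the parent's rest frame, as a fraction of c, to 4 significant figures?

u' ≈ 0.9687c

Inverse velocity addition: u' = (u − v)/(1 − uv/c²)
= (0.9995 − 0.969)/(1 − 0.9995×0.969) = 0.03050/0.0314845 = 0.9687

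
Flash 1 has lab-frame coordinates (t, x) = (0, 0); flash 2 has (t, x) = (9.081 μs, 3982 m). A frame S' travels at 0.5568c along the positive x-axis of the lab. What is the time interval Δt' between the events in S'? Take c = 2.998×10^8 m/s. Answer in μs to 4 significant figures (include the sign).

Δt' ≈ 2.029 μs

γ = 1/√(1 − 0.5568²) = 1.20388
Δt' = γ(Δt − vΔx/c²) = 1.20388 × (9.081 μs − 0.5568×3982 m / (2.998×10^8 m/s))
= 1.20388 × (1.68548 μs) = 2.029 μs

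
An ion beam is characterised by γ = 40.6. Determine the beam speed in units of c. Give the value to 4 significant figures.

β = √(1 − 1/γ²) = √(1 − 1/40.6²) = √(0.999393) = 0.9997

β ≈ 0.9997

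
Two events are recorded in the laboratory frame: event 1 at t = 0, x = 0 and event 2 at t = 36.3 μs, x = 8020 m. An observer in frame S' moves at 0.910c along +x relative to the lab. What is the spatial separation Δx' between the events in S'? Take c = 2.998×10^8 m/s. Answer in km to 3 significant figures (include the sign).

Δx' ≈ -4.54 km

γ = 1/√(1 − 0.910²) = 2.4119
Δx' = γ(Δx − vΔt) = 2.4119 × (8020 m − 0.910×(2.998×10^8 m/s)×36.3×10^-6 s)
= 2.4119 × (-1883.3 m) = -4.54 km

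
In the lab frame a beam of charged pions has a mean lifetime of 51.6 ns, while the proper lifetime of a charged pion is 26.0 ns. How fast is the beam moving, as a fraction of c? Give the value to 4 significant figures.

γ = Δt/τ₀ = 51.6/26.0 = 1.98462
β = √(1 − 1/γ²) = √(1 − 1/1.98462²) = 0.8638

β ≈ 0.8638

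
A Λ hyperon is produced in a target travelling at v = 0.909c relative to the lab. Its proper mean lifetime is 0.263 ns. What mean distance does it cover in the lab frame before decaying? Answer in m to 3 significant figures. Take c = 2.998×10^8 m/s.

γ = 1/√(1 − 0.909²) = 2.3993
Dilated lifetime: Δt = γτ₀ = 2.3993 × 0.263 ns = 0.63100 ns
d = vΔt = 0.909c × 0.63100 ns = 2.7252×10^8 m/s × 6.3100×10^-10 s = 0.172 m

d ≈ 0.172 m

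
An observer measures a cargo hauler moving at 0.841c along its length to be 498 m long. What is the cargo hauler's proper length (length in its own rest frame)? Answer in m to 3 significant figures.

γ = 1/√(1 − 0.841²) = 1.8483
L₀ = γL = 1.8483 × 498 = 920 m

L₀ ≈ 920 m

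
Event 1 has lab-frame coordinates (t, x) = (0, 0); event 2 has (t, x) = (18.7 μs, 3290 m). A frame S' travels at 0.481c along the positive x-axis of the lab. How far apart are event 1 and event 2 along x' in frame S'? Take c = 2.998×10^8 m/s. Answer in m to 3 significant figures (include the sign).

Δx' ≈ 677 m

γ = 1/√(1 − 0.481²) = 1.1406
Δx' = γ(Δx − vΔt) = 1.1406 × (3290 m − 0.481×(2.998×10^8 m/s)×18.7×10^-6 s)
= 1.1406 × (593.39 m) = 677 m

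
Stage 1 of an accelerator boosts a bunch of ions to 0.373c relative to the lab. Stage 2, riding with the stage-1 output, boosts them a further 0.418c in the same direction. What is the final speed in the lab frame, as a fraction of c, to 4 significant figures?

u ≈ 0.6843c

Compose boost 2: (0.418 + 0.373)/(1 + 0.418×0.373) = 0.7910/1.15591 = 0.6843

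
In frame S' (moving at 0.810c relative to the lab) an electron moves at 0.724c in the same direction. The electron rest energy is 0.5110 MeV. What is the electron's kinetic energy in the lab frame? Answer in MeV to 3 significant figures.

K ≈ 1.49 MeV

u_lab = (0.724 + 0.810)/(1 + 0.724×0.810) = 0.966945
γ = 1/√(1 − 0.966945²) = 3.9218
K = (γ − 1)m₀c² = (3.9218 − 1) × 0.5110 = 2.9218 × 0.5110 = 1.49 MeV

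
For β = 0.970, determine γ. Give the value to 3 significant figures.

γ ≈ 4.11

γ = 1/√(1 − β²) = 1/√(1 − 0.970²) = 1/√(0.059100) = 4.11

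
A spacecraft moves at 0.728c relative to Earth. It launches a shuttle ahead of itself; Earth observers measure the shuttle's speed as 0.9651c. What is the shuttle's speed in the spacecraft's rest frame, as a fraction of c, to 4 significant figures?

Inverse velocity addition: u' = (u − v)/(1 − uv/c²)
= (0.9651 − 0.728)/(1 − 0.9651×0.728) = 0.2371/0.297407 = 0.7972

u' ≈ 0.7972c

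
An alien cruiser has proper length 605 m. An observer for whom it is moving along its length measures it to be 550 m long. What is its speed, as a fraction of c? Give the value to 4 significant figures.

β ≈ 0.4166

γ = L₀/L = 605/550 = 1.10000
β = √(1 − 1/γ²) = 0.4166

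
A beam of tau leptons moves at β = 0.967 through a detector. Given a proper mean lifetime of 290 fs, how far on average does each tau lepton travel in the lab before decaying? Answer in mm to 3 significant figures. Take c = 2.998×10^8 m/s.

γ = 1/√(1 − 0.967²) = 3.9250
Dilated lifetime: Δt = γτ₀ = 3.9250 × 290 fs = 1138.3 fs
d = vΔt = 0.967c × 1138.3 fs = 2.8991×10^8 m/s × 1.1383×10^-12 s = 0.330 mm

d ≈ 0.330 mm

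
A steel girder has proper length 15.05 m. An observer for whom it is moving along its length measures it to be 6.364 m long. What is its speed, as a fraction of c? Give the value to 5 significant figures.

γ = L₀/L = 15.05/6.364 = 2.364865
β = √(1 − 1/γ²) = 0.90620

β ≈ 0.90620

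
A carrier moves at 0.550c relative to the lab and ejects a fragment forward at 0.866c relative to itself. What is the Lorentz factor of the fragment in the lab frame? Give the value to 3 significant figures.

u_lab = (0.866 + 0.550)/(1 + 0.866×0.550) = 1.416/1.47630 = 0.959155
γ = 1/√(1 − 0.959155²) = 3.54

γ ≈ 3.54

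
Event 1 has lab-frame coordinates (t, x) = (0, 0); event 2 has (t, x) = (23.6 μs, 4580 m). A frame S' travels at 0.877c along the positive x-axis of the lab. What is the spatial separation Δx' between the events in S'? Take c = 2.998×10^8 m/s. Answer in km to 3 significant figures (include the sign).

Δx' ≈ -3.38 km

γ = 1/√(1 − 0.877²) = 2.0812
Δx' = γ(Δx − vΔt) = 2.0812 × (4580 m − 0.877×(2.998×10^8 m/s)×23.6×10^-6 s)
= 2.0812 × (-1625.0 m) = -3.38 km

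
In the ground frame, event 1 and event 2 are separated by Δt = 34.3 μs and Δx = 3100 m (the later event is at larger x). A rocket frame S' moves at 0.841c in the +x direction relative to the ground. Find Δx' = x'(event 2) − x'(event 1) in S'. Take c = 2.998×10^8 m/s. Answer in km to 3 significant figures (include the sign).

Δx' ≈ -10.3 km

γ = 1/√(1 − 0.841²) = 1.8483
Δx' = γ(Δx − vΔt) = 1.8483 × (3100 m − 0.841×(2.998×10^8 m/s)×34.3×10^-6 s)
= 1.8483 × (-5548.1 m) = -10.3 km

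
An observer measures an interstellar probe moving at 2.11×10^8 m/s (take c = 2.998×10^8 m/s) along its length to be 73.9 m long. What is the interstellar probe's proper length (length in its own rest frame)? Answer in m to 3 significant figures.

β = v/c = 2.11×10^8 / 2.998×10^8 = 0.70380
γ = 1/√(1 − 0.70380²) = 1.4077
L₀ = γL = 1.4077 × 73.9 = 104 m

L₀ ≈ 104 m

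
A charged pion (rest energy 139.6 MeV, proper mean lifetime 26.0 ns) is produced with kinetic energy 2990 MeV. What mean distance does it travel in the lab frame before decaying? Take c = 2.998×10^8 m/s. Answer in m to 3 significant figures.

d ≈ 175 m

γ = 1 + K/(m₀c²) = 1 + 2990/139.6 = 22.418
β = √(1 − 1/γ²) = 0.99900
Dilated lifetime: γτ₀ = 22.418 × 26.0 ns = 582.88 ns
d = βc·γτ₀ = 0.99900 × (2.998×10^8 m/s) × 5.8288×10^-7 s = 175 m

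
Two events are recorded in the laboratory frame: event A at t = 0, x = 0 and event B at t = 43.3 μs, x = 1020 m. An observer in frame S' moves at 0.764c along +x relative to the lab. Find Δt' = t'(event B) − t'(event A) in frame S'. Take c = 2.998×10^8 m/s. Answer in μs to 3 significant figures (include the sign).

γ = 1/√(1 − 0.764²) = 1.5499
Δt' = γ(Δt − vΔx/c²) = 1.5499 × (43.3 μs − 0.764×1020 m / (2.998×10^8 m/s))
= 1.5499 × (40.701 μs) = 63.1 μs

Δt' ≈ 63.1 μs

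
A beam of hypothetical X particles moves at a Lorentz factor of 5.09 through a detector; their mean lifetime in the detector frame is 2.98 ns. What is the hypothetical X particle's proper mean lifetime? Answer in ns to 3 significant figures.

γ = 5.09 (given)
Proper time: τ₀ = Δt/γ = 2.98/5.09 = 0.585 ns

τ₀ ≈ 0.585 ns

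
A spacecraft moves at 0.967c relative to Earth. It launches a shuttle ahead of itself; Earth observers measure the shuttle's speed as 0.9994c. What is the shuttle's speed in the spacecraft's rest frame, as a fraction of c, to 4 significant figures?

u' ≈ 0.9649c

Inverse velocity addition: u' = (u − v)/(1 − uv/c²)
= (0.9994 − 0.967)/(1 − 0.9994×0.967) = 0.03240/0.0335802 = 0.9649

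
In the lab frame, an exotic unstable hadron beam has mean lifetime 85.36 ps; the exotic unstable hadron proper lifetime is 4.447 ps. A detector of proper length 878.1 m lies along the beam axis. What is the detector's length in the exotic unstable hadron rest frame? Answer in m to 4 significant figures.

Time dilation ⇒ γ = Δt/τ₀ = 85.36/4.447 = 19.1950
Length contraction: L = L₀/γ = 878.1/19.1950 = 45.75 m

L ≈ 45.75 m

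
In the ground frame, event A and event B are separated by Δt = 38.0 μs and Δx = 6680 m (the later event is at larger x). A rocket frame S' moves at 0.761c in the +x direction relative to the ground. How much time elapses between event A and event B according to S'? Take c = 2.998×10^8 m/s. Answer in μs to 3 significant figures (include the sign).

γ = 1/√(1 − 0.761²) = 1.5414
Δt' = γ(Δt − vΔx/c²) = 1.5414 × (38.0 μs − 0.761×6680 m / (2.998×10^8 m/s))
= 1.5414 × (21.044 μs) = 32.4 μs

Δt' ≈ 32.4 μs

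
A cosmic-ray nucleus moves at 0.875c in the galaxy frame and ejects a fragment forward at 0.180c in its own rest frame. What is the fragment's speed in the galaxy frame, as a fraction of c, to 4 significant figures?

u ≈ 0.9114c

Compose boost 2: (0.180 + 0.875)/(1 + 0.180×0.875) = 1.055/1.15750 = 0.9114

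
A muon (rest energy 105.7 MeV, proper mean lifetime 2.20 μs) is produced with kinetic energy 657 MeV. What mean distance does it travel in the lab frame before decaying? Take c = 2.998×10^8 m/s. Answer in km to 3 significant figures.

d ≈ 4.71 km

γ = 1 + K/(m₀c²) = 1 + 657/105.7 = 7.2157
β = √(1 − 1/γ²) = 0.99035
Dilated lifetime: γτ₀ = 7.2157 × 2.20 μs = 15.875 μs
d = βc·γτ₀ = 0.99035 × (2.998×10^8 m/s) × 1.5875×10^-5 s = 4.71 km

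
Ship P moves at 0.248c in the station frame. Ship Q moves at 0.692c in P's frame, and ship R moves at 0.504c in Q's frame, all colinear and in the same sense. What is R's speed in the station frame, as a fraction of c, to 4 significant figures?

u ≈ 0.9302c

Compose boost 2: (0.692 + 0.248)/(1 + 0.692×0.248) = 0.9400/1.17162 = 0.802311
Compose boost 3: (0.504 + 0.802311)/(1 + 0.504×0.802311) = 1.30631/1.40436 = 0.9302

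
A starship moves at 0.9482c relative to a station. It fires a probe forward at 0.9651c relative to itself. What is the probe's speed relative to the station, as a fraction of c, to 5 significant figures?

Relativistic velocity addition: u = (u' + v)/(1 + u'v/c²)
= (0.9651 + 0.9482)/(1 + 0.9651×0.9482) = 1.9133/1.915108 = 0.99906

u ≈ 0.99906c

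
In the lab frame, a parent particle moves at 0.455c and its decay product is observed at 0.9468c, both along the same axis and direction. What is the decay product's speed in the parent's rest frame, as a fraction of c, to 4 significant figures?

u' ≈ 0.8640c

Inverse velocity addition: u' = (u − v)/(1 − uv/c²)
= (0.9468 − 0.455)/(1 − 0.9468×0.455) = 0.4918/0.569206 = 0.8640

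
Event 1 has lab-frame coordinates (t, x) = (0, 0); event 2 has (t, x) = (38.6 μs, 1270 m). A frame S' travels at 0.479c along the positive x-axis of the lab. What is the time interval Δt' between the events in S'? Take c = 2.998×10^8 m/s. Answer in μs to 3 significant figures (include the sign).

γ = 1/√(1 − 0.479²) = 1.1392
Δt' = γ(Δt − vΔx/c²) = 1.1392 × (38.6 μs − 0.479×1270 m / (2.998×10^8 m/s))
= 1.1392 × (36.571 μs) = 41.7 μs

Δt' ≈ 41.7 μs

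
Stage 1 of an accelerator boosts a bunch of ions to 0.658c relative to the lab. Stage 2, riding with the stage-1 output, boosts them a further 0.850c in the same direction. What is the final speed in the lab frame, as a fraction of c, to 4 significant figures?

u ≈ 0.9671c

Compose boost 2: (0.850 + 0.658)/(1 + 0.850×0.658) = 1.508/1.55930 = 0.9671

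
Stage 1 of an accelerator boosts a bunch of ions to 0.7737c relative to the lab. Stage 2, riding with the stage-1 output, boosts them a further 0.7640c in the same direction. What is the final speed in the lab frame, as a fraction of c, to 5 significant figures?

Compose boost 2: (0.7640 + 0.7737)/(1 + 0.7640×0.7737) = 1.5377/1.591107 = 0.96643

u ≈ 0.96643c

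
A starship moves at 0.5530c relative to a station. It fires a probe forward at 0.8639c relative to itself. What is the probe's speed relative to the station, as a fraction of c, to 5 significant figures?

u ≈ 0.95883c

Relativistic velocity addition: u = (u' + v)/(1 + u'v/c²)
= (0.8639 + 0.5530)/(1 + 0.8639×0.5530) = 1.4169/1.477737 = 0.95883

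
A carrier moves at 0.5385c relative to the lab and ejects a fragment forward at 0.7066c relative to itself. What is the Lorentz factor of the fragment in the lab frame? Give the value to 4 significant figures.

u_lab = (0.7066 + 0.5385)/(1 + 0.7066×0.5385) = 1.2451/1.380504 = 0.9019169
γ = 1/√(1 − 0.9019169²) = 2.315

γ ≈ 2.315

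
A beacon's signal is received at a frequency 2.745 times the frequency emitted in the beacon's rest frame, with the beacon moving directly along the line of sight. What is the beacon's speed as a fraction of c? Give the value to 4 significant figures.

f_obs/f_src = √((1+β)/(1−β)) = 2.745  ⇒  (1+β)/(1−β) = 7.53503
β = |1 − D²|/(1 + D²) = |1 − 7.53503|/(1 + 7.53503) = 0.7657

β ≈ 0.7657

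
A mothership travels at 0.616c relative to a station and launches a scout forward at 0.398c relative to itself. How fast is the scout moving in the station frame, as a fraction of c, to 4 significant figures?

Compose boost 2: (0.398 + 0.616)/(1 + 0.398×0.616) = 1.014/1.24517 = 0.8143

u ≈ 0.8143c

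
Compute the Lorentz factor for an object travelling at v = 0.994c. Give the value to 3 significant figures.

γ = 1/√(1 − β²) = 1/√(1 − 0.994²) = 1/√(0.011964) = 9.14

γ ≈ 9.14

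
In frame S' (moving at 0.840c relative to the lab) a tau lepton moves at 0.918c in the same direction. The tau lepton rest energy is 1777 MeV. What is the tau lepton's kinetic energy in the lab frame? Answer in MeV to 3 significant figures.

u_lab = (0.918 + 0.840)/(1 + 0.918×0.840) = 0.992592
γ = 1/√(1 − 0.992592²) = 8.2309
K = (γ − 1)m₀c² = (8.2309 − 1) × 1777 = 7.2309 × 1777 = 12800 MeV

K ≈ 12800 MeV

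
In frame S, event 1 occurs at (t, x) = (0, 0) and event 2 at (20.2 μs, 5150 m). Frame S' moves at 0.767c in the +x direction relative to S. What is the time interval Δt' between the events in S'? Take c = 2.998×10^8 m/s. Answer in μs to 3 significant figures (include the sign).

Δt' ≈ 10.9 μs

γ = 1/√(1 − 0.767²) = 1.5585
Δt' = γ(Δt − vΔx/c²) = 1.5585 × (20.2 μs − 0.767×5150 m / (2.998×10^8 m/s))
= 1.5585 × (7.0244 μs) = 10.9 μs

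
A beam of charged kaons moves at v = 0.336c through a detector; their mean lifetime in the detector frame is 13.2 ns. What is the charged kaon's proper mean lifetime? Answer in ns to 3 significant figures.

γ = 1/√(1 − 0.336²) = 1.0617
Proper time: τ₀ = Δt/γ = 13.2/1.0617 = 12.4 ns

τ₀ ≈ 12.4 ns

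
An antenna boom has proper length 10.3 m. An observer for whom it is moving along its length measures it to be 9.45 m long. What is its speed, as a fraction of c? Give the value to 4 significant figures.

β ≈ 0.3978

γ = L₀/L = 10.3/9.45 = 1.08995
β = √(1 − 1/γ²) = 0.3978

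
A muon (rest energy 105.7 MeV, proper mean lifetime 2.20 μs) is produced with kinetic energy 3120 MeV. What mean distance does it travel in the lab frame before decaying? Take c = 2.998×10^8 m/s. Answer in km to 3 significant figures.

γ = 1 + K/(m₀c²) = 1 + 3120/105.7 = 30.518
β = √(1 − 1/γ²) = 0.99946
Dilated lifetime: γτ₀ = 30.518 × 2.20 μs = 67.139 μs
d = βc·γτ₀ = 0.99946 × (2.998×10^8 m/s) × 6.7139×10^-5 s = 20.1 km

d ≈ 20.1 km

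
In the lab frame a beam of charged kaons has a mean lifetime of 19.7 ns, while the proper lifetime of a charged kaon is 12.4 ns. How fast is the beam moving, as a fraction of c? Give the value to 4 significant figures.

β ≈ 0.7770

γ = Δt/τ₀ = 19.7/12.4 = 1.58871
β = √(1 − 1/γ²) = √(1 − 1/1.58871²) = 0.7770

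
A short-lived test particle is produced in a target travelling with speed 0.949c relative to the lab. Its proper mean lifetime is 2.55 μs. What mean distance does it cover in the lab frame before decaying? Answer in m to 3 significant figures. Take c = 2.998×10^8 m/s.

d ≈ 2300 m

γ = 1/√(1 − 0.949²) = 3.1718
Dilated lifetime: Δt = γτ₀ = 3.1718 × 2.55 μs = 8.0881 μs
d = vΔt = 0.949c × 8.0881 μs = 2.8451×10^8 m/s × 8.0881×10^-6 s = 2300 m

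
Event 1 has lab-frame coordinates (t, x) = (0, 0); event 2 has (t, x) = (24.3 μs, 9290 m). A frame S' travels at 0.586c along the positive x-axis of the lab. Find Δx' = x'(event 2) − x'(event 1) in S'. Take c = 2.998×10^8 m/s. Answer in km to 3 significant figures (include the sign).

Δx' ≈ 6.20 km

γ = 1/√(1 − 0.586²) = 1.2341
Δx' = γ(Δx − vΔt) = 1.2341 × (9290 m − 0.586×(2.998×10^8 m/s)×24.3×10^-6 s)
= 1.2341 × (5020.9 m) = 6.20 km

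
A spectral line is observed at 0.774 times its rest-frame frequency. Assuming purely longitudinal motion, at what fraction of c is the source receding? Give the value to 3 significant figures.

β ≈ 0.251

f_obs/f_src = √((1−β)/(1+β)) = 0.774  ⇒  (1−β)/(1+β) = 0.59908
β = |1 − D²|/(1 + D²) = |1 − 0.59908|/(1 + 0.59908) = 0.251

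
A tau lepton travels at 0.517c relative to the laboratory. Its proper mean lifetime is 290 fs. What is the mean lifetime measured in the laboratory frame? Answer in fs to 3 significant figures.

Δt ≈ 339 fs

γ = 1/√(1 − 0.517²) = 1.1682
Time dilation: Δt = γτ₀ = 1.1682 × 290 fs = 339 fs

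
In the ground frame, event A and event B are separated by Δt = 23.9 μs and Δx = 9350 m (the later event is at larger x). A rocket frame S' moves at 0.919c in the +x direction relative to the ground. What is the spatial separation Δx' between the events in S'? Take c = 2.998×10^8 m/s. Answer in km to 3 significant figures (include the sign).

γ = 1/√(1 − 0.919²) = 2.5364
Δx' = γ(Δx − vΔt) = 2.5364 × (9350 m − 0.919×(2.998×10^8 m/s)×23.9×10^-6 s)
= 2.5364 × (2765.2 m) = 7.01 km

Δx' ≈ 7.01 km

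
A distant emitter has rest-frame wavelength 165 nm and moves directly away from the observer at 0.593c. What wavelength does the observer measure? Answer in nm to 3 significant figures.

λ_obs ≈ 326 nm

Relativistic Doppler: λ_obs = λ_src √((1+β)/(1−β))
= 165 × √(1.5930/0.40700) = 165 × 1.9784 = 326 nm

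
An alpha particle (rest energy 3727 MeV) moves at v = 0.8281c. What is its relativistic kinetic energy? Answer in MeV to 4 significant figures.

K ≈ 2921 MeV

γ = 1/√(1 − 0.8281²) = 1.78387
K = (γ − 1)m₀c² = (1.78387 − 1) × 3727 MeV = 0.783865 × 3727 MeV = 2921 MeV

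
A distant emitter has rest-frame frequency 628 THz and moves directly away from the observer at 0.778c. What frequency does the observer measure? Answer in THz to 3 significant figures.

f_obs ≈ 222 THz

Relativistic Doppler: f_obs = f_src √((1−β)/(1+β))
= 628 × √(0.22200/1.7780) = 628 × 0.35335 = 222 THz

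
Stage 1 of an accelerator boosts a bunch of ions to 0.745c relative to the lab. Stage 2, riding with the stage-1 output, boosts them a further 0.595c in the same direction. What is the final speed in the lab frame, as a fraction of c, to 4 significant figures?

u ≈ 0.9284c

Compose boost 2: (0.595 + 0.745)/(1 + 0.595×0.745) = 1.340/1.44327 = 0.9284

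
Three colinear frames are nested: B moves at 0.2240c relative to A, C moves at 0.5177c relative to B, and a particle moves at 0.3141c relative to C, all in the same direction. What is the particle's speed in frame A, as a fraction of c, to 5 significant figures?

Compose boost 2: (0.5177 + 0.2240)/(1 + 0.5177×0.2240) = 0.74170/1.115965 = 0.6646267
Compose boost 3: (0.3141 + 0.6646267)/(1 + 0.3141×0.6646267) = 0.9787267/1.208759 = 0.80970

u ≈ 0.80970c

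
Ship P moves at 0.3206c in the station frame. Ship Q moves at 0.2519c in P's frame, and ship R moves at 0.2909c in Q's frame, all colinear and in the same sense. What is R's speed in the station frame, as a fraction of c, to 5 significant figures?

u ≈ 0.71105c

Compose boost 2: (0.2519 + 0.3206)/(1 + 0.2519×0.3206) = 0.57250/1.080759 = 0.5297202
Compose boost 3: (0.2909 + 0.5297202)/(1 + 0.2909×0.5297202) = 0.8206202/1.154096 = 0.71105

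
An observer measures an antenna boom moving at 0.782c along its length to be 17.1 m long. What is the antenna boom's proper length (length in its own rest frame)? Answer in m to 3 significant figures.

L₀ ≈ 27.4 m

γ = 1/√(1 − 0.782²) = 1.6044
L₀ = γL = 1.6044 × 17.1 = 27.4 m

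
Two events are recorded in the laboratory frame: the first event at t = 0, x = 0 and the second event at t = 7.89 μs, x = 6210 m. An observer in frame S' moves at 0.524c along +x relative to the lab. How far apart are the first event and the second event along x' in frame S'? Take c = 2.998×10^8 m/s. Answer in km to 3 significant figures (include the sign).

γ = 1/√(1 − 0.524²) = 1.1741
Δx' = γ(Δx − vΔt) = 1.1741 × (6210 m − 0.524×(2.998×10^8 m/s)×7.89×10^-6 s)
= 1.1741 × (4970.5 m) = 5.84 km

Δx' ≈ 5.84 km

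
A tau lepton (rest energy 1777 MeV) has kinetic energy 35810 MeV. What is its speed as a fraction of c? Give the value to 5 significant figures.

β ≈ 0.99888

γ = 1 + K/(m₀c²) = 1 + 35810/1777 = 21.15194
β = √(1 − 1/γ²) = 0.99888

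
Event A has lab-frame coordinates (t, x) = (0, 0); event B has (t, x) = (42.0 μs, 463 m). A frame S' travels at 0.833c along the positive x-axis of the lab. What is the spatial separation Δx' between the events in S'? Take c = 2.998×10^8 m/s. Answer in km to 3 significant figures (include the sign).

Δx' ≈ -18.1 km

γ = 1/√(1 − 0.833²) = 1.8074
Δx' = γ(Δx − vΔt) = 1.8074 × (463 m − 0.833×(2.998×10^8 m/s)×42.0×10^-6 s)
= 1.8074 × (-10026 m) = -18.1 km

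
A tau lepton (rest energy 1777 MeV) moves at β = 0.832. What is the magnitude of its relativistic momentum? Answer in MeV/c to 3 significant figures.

γ = 1/√(1 − 0.832²) = 1.8025
p = γβm₀c = 1.8025 × 0.832 × 1777 MeV/c = 2660 MeV/c

p ≈ 2660 MeV/c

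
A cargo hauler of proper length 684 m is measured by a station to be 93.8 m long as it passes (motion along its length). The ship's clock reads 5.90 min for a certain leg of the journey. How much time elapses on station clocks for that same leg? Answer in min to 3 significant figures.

Δt ≈ 43.0 min

Length contraction ⇒ γ = L₀/L = 684/93.8 = 7.2921
Time dilation: Δt = γτ₀ = 7.2921 × 5.90 min = 43.0 min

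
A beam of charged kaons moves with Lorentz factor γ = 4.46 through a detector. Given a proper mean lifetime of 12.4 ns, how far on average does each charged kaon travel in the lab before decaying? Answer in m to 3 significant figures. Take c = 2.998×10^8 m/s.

β = √(1 − 1/γ²) = √(1 − 1/4.46²) = 0.97454
Dilated lifetime: Δt = γτ₀ = 4.46 × 12.4 ns = 55.304 ns
d = vΔt = 0.97454c × 55.304 ns = 2.9217×10^8 m/s × 5.5304×10^-8 s = 16.2 m

d ≈ 16.2 m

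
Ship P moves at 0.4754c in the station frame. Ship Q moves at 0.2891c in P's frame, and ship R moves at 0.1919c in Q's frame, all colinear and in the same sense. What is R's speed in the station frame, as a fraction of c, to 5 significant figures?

u ≈ 0.76531c

Compose boost 2: (0.2891 + 0.4754)/(1 + 0.2891×0.4754) = 0.76450/1.137438 = 0.6721245
Compose boost 3: (0.1919 + 0.6721245)/(1 + 0.1919×0.6721245) = 0.8640245/1.128981 = 0.76531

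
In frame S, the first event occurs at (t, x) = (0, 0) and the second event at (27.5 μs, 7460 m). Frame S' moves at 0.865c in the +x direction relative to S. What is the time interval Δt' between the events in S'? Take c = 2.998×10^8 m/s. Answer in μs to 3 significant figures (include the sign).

γ = 1/√(1 − 0.865²) = 1.9929
Δt' = γ(Δt − vΔx/c²) = 1.9929 × (27.5 μs − 0.865×7460 m / (2.998×10^8 m/s))
= 1.9929 × (5.9760 μs) = 11.9 μs

Δt' ≈ 11.9 μs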